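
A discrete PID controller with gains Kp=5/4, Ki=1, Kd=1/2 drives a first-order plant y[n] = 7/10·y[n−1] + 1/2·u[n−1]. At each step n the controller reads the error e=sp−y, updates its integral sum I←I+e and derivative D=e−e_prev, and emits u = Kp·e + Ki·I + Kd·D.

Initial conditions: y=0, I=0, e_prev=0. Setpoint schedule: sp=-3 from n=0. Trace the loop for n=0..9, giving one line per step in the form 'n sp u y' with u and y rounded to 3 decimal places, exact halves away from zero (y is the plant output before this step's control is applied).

0 -3 -8.250 0.000
1 -3 1.594 -4.125
2 -3 -4.938 -2.091
3 -3 0.235 -3.933
4 -3 -3.321 -2.635
5 -3 -0.645 -3.505
6 -3 -2.580 -2.776
7 -3 -1.182 -3.233
8 -3 -2.219 -2.854
9 -3 -1.479 -3.108

(exact arithmetic carried between steps; '≈' marks a value shown rounded to 6 d.p. or computed from one; I and e_prev carry over from the previous line; the table rounds u and y to 3 d.p., halves away from zero)
n=0: y=0, sp=-3, e=sp−y=-3; I=-3, D=e−e_prev=-3; u=5/4·(-3)+1·(-3)+1/2·(-3)=-8.25; next y=7/10·0+1/2·(-8.25)=-4.125
n=1: y=-4.125, sp=-3, e=sp−y=1.125; I=-1.875, D=e−e_prev=4.125; u=5/4·1.125+1·(-1.875)+1/2·4.125=1.59375; next y=7/10·(-4.125)+1/2·1.59375=-2.090625
n=2: y=-2.090625, sp=-3, e=sp−y=-0.909375; I=-2.784375, D=e−e_prev=-2.034375; u=5/4·(-0.909375)+1·(-2.784375)+1/2·(-2.034375)≈-4.938281; next y=7/10·(-2.090625)+1/2·(-4.938281)≈-3.932578
n=3: y≈-3.932578, sp=-3, e=sp−y≈0.932578; I≈-1.851797, D=e−e_prev≈1.841953; u=5/4·0.932578+1·(-1.851797)+1/2·1.841953≈0.234902; next y=7/10·(-3.932578)+1/2·0.234902≈-2.635354
n=4: y≈-2.635354, sp=-3, e=sp−y≈-0.364646; I≈-2.216443, D=e−e_prev≈-1.297225; u=5/4·(-0.364646)+1·(-2.216443)+1/2·(-1.297225)≈-3.320864; next y=7/10·(-2.635354)+1/2·(-3.320864)≈-3.505179
n=5: y≈-3.505179, sp=-3, e=sp−y≈0.505179; I≈-1.711264, D=e−e_prev≈0.869826; u=5/4·0.505179+1·(-1.711264)+1/2·0.869826≈-0.644877; next y=7/10·(-3.505179)+1/2·(-0.644877)≈-2.776064
n=6: y≈-2.776064, sp=-3, e=sp−y≈-0.223936; I≈-1.935200, D=e−e_prev≈-0.729115; u=5/4·(-0.223936)+1·(-1.935200)+1/2·(-0.729115)≈-2.579678; next y=7/10·(-2.776064)+1/2·(-2.579678)≈-3.233084
n=7: y≈-3.233084, sp=-3, e=sp−y≈0.233084; I≈-1.702116, D=e−e_prev≈0.457020; u=5/4·0.233084+1·(-1.702116)+1/2·0.457020≈-1.182252; next y=7/10·(-3.233084)+1/2·(-1.182252)≈-2.854285
n=8: y≈-2.854285, sp=-3, e=sp−y≈-0.145715; I≈-1.847832, D=e−e_prev≈-0.378799; u=5/4·(-0.145715)+1·(-1.847832)+1/2·(-0.378799)≈-2.219376; next y=7/10·(-2.854285)+1/2·(-2.219376)≈-3.107687
n=9: y≈-3.107687, sp=-3, e=sp−y≈0.107687; I≈-1.740145, D=e−e_prev≈0.253402; u=5/4·0.107687+1·(-1.740145)+1/2·0.253402≈-1.478835; next y=7/10·(-3.107687)+1/2·(-1.478835)≈-2.914798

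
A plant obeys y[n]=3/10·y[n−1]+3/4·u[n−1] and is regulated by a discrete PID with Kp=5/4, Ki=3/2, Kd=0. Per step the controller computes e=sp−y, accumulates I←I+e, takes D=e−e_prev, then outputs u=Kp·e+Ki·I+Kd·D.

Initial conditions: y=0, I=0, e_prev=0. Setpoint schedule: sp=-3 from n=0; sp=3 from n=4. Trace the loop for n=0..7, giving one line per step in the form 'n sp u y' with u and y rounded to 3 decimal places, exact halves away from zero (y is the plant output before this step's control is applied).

0 -3 -8.250 0.000
1 -3 4.266 -6.188
2 -3 -11.662 1.343
3 -3 8.462 -8.344
4 3 -0.536 3.843
5 3 6.703 0.751
6 3 -2.303 5.253
7 3 9.179 -0.152

(exact arithmetic carried between steps; '≈' marks a value shown rounded to 6 d.p. or computed from one; I and e_prev carry over from the previous line; the table rounds u and y to 3 d.p., halves away from zero)
n=0: y=0, sp=-3, e=sp−y=-3; I=-3, D=e−e_prev=-3; u=5/4·(-3)+3/2·(-3)+0·(-3)=-8.25; next y=3/10·0+3/4·(-8.25)=-6.1875
n=1: y=-6.1875, sp=-3, e=sp−y=3.1875; I=0.1875, D=e−e_prev=6.1875; u=5/4·3.1875+3/2·0.1875+0·6.1875=4.265625; next y=3/10·(-6.1875)+3/4·4.265625≈1.342969
n=2: y≈1.342969, sp=-3, e=sp−y≈-4.342969; I≈-4.155469, D=e−e_prev≈-7.530469; u=5/4·(-4.342969)+3/2·(-4.155469)+0·(-7.530469)≈-11.661914; next y=3/10·1.342969+3/4·(-11.661914)≈-8.343545
n=3: y≈-8.343545, sp=-3, e=sp−y≈5.343545; I≈1.188076, D=e−e_prev≈9.686514; u=5/4·5.343545+3/2·1.188076+0·9.686514≈8.461545; next y=3/10·(-8.343545)+3/4·8.461545≈3.843096
n=4: y≈3.843096, sp=3, e=sp−y≈-0.843096; I≈0.344981, D=e−e_prev≈-6.186641; u=5/4·(-0.843096)+3/2·0.344981+0·(-6.186641)≈-0.536399; next y=3/10·3.843096+3/4·(-0.536399)≈0.750630
n=5: y≈0.750630, sp=3, e=sp−y≈2.249370; I≈2.594351, D=e−e_prev≈3.092466; u=5/4·2.249370+3/2·2.594351+0·3.092466≈6.703239; next y=3/10·0.750630+3/4·6.703239≈5.252618
n=6: y≈5.252618, sp=3, e=sp−y≈-2.252618; I≈0.341733, D=e−e_prev≈-4.501989; u=5/4·(-2.252618)+3/2·0.341733+0·(-4.501989)≈-2.303174; next y=3/10·5.252618+3/4·(-2.303174)≈-0.151595
n=7: y≈-0.151595, sp=3, e=sp−y≈3.151595; I≈3.493328, D=e−e_prev≈5.404213; u=5/4·3.151595+3/2·3.493328+0·5.404213≈9.179485; next y=3/10·(-0.151595)+3/4·9.179485≈6.839135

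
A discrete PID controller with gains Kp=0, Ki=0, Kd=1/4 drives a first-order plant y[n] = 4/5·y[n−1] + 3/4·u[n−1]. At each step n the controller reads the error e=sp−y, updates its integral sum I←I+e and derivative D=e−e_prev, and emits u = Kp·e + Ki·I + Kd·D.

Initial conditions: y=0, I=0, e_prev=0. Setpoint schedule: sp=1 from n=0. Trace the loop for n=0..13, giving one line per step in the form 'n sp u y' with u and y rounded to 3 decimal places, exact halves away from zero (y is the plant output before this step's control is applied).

(exact arithmetic carried between steps; '≈' marks a value shown rounded to 6 d.p. or computed from one; I and e_prev carry over from the previous line; the table rounds u and y to 3 d.p., halves away from zero)
n=0: y=0, sp=1, e=sp−y=1; I=1, D=e−e_prev=1; u=0·1+0·1+1/4·1=0.25; next y=4/5·0+3/4·0.25=0.1875
n=1: y=0.1875, sp=1, e=sp−y=0.8125; I=1.8125, D=e−e_prev=-0.1875; u=0·0.8125+0·1.8125+1/4·(-0.1875)=-0.046875; next y=4/5·0.1875+3/4·(-0.046875)≈0.114844
n=2: y≈0.114844, sp=1, e=sp−y≈0.885156; I≈2.697656, D=e−e_prev≈0.072656; u=0·0.885156+0·2.697656+1/4·0.072656≈0.018164; next y=4/5·0.114844+3/4·0.018164≈0.105498
n=3: y≈0.105498, sp=1, e=sp−y≈0.894502; I≈3.592158, D=e−e_prev≈0.009346; u=0·0.894502+0·3.592158+1/4·0.009346≈0.002336; next y=4/5·0.105498+3/4·0.002336≈0.086151
n=4: y≈0.086151, sp=1, e=sp−y≈0.913849; I≈4.506007, D=e−e_prev≈0.019347; u=0·0.913849+0·4.506007+1/4·0.019347≈0.004837; next y=4/5·0.086151+3/4·0.004837≈0.072548
n=5: y≈0.072548, sp=1, e=sp−y≈0.927452; I≈5.433459, D=e−e_prev≈0.013603; u=0·0.927452+0·5.433459+1/4·0.013603≈0.003401; next y=4/5·0.072548+3/4·0.003401≈0.060589
n=6: y≈0.060589, sp=1, e=sp−y≈0.939411; I≈6.372870, D=e−e_prev≈0.011959; u=0·0.939411+0·6.372870+1/4·0.011959≈0.002990; next y=4/5·0.060589+3/4·0.002990≈0.050714
n=7: y≈0.050714, sp=1, e=sp−y≈0.949286; I≈7.322157, D=e−e_prev≈0.009875; u=0·0.949286+0·7.322157+1/4·0.009875≈0.002469; next y=4/5·0.050714+3/4·0.002469≈0.042423
n=8: y≈0.042423, sp=1, e=sp−y≈0.957577; I≈8.279734, D=e−e_prev≈0.008291; u=0·0.957577+0·8.279734+1/4·0.008291≈0.002073; next y=4/5·0.042423+3/4·0.002073≈0.035493
n=9: y≈0.035493, sp=1, e=sp−y≈0.964507; I≈9.244241, D=e−e_prev≈0.006930; u=0·0.964507+0·9.244241+1/4·0.006930≈0.001732; next y=4/5·0.035493+3/4·0.001732≈0.029693
n=10: y≈0.029693, sp=1, e=sp−y≈0.970307; I≈10.214548, D=e−e_prev≈0.005799; u=0·0.970307+0·10.214548+1/4·0.005799≈0.001450; next y=4/5·0.029693+3/4·0.001450≈0.024842
n=11: y≈0.024842, sp=1, e=sp−y≈0.975158; I≈11.189706, D=e−e_prev≈0.004851; u=0·0.975158+0·11.189706+1/4·0.004851≈0.001213; next y=4/5·0.024842+3/4·0.001213≈0.020783
n=12: y≈0.020783, sp=1, e=sp−y≈0.979217; I≈12.168923, D=e−e_prev≈0.004059; u=0·0.979217+0·12.168923+1/4·0.004059≈0.001015; next y=4/5·0.020783+3/4·0.001015≈0.017388
n=13: y≈0.017388, sp=1, e=sp−y≈0.982612; I≈13.151535, D=e−e_prev≈0.003396; u=0·0.982612+0·13.151535+1/4·0.003396≈0.000849; next y=4/5·0.017388+3/4·0.000849≈0.014547

0 1 0.250 0.000
1 1 -0.047 0.188
2 1 0.018 0.115
3 1 0.002 0.105
4 1 0.005 0.086
5 1 0.003 0.073
6 1 0.003 0.061
7 1 0.002 0.051
8 1 0.002 0.042
9 1 0.002 0.035
10 1 0.001 0.030
11 1 0.001 0.025
12 1 0.001 0.021
13 1 0.001 0.017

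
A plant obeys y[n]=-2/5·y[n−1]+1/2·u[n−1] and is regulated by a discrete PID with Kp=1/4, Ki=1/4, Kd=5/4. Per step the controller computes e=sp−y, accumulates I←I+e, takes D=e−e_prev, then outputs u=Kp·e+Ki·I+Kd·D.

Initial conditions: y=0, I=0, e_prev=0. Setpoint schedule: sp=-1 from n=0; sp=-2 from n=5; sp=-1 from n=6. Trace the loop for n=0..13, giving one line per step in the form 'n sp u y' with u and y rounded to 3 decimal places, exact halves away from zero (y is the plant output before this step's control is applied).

(exact arithmetic carried between steps; '≈' marks a value shown rounded to 6 d.p. or computed from one; I and e_prev carry over from the previous line; the table rounds u and y to 3 d.p., halves away from zero)
n=0: y=0, sp=-1, e=sp−y=-1; I=-1, D=e−e_prev=-1; u=1/4·(-1)+1/4·(-1)+5/4·(-1)=-1.75; next y=-2/5·0+1/2·(-1.75)=-0.875
n=1: y=-0.875, sp=-1, e=sp−y=-0.125; I=-1.125, D=e−e_prev=0.875; u=1/4·(-0.125)+1/4·(-1.125)+5/4·0.875=0.78125; next y=-2/5·(-0.875)+1/2·0.78125=0.740625
n=2: y=0.740625, sp=-1, e=sp−y=-1.740625; I=-2.865625, D=e−e_prev=-1.615625; u=1/4·(-1.740625)+1/4·(-2.865625)+5/4·(-1.615625)≈-3.171094; next y=-2/5·0.740625+1/2·(-3.171094)≈-1.881797
n=3: y≈-1.881797, sp=-1, e=sp−y≈0.881797; I≈-1.983828, D=e−e_prev≈2.622422; u=1/4·0.881797+1/4·(-1.983828)+5/4·2.622422≈3.002520; next y=-2/5·(-1.881797)+1/2·3.002520≈2.253979
n=4: y≈2.253979, sp=-1, e=sp−y≈-3.253979; I≈-5.237807, D=e−e_prev≈-4.135775; u=1/4·(-3.253979)+1/4·(-5.237807)+5/4·(-4.135775)≈-7.292666; next y=-2/5·2.253979+1/2·(-7.292666)≈-4.547924
n=5: y≈-4.547924, sp=-2, e=sp−y≈2.547924; I≈-2.689882, D=e−e_prev≈5.801903; u=1/4·2.547924+1/4·(-2.689882)+5/4·5.801903≈7.216889; next y=-2/5·(-4.547924)+1/2·7.216889≈5.427614
n=6: y≈5.427614, sp=-1, e=sp−y≈-6.427614; I≈-9.117497, D=e−e_prev≈-8.975538; u=1/4·(-6.427614)+1/4·(-9.117497)+5/4·(-8.975538)≈-15.105700; next y=-2/5·5.427614+1/2·(-15.105700)≈-9.723896
n=7: y≈-9.723896, sp=-1, e=sp−y≈8.723896; I≈-0.393601, D=e−e_prev≈15.151510; u=1/4·8.723896+1/4·(-0.393601)+5/4·15.151510≈21.021961; next y=-2/5·(-9.723896)+1/2·21.021961≈14.400539
n=8: y≈14.400539, sp=-1, e=sp−y≈-15.400539; I≈-15.794140, D=e−e_prev≈-24.124435; u=1/4·(-15.400539)+1/4·(-15.794140)+5/4·(-24.124435)≈-37.954213; next y=-2/5·14.400539+1/2·(-37.954213)≈-24.737322
n=9: y≈-24.737322, sp=-1, e=sp−y≈23.737322; I≈7.943182, D=e−e_prev≈39.137861; u=1/4·23.737322+1/4·7.943182+5/4·39.137861≈56.842452; next y=-2/5·(-24.737322)+1/2·56.842452≈38.316155
n=10: y≈38.316155, sp=-1, e=sp−y≈-39.316155; I≈-31.372973, D=e−e_prev≈-63.053477; u=1/4·(-39.316155)+1/4·(-31.372973)+5/4·(-63.053477)≈-96.489128; next y=-2/5·38.316155+1/2·(-96.489128)≈-63.571026
n=11: y≈-63.571026, sp=-1, e=sp−y≈62.571026; I≈31.198054, D=e−e_prev≈101.887181; u=1/4·62.571026+1/4·31.198054+5/4·101.887181≈150.801247; next y=-2/5·(-63.571026)+1/2·150.801247≈100.829034
n=12: y≈100.829034, sp=-1, e=sp−y≈-101.829034; I≈-70.630980, D=e−e_prev≈-164.400060; u=1/4·(-101.829034)+1/4·(-70.630980)+5/4·(-164.400060)≈-248.615078; next y=-2/5·100.829034+1/2·(-248.615078)≈-164.639153
n=13: y≈-164.639153, sp=-1, e=sp−y≈163.639153; I≈93.008173, D=e−e_prev≈265.468186; u=1/4·163.639153+1/4·93.008173+5/4·265.468186≈395.997064; next y=-2/5·(-164.639153)+1/2·395.997064≈263.854193

0 -1 -1.750 0.000
1 -1 0.781 -0.875
2 -1 -3.171 0.741
3 -1 3.003 -1.882
4 -1 -7.293 2.254
5 -2 7.217 -4.548
6 -1 -15.106 5.428
7 -1 21.022 -9.724
8 -1 -37.954 14.401
9 -1 56.842 -24.737
10 -1 -96.489 38.316
11 -1 150.801 -63.571
12 -1 -248.615 100.829
13 -1 395.997 -164.639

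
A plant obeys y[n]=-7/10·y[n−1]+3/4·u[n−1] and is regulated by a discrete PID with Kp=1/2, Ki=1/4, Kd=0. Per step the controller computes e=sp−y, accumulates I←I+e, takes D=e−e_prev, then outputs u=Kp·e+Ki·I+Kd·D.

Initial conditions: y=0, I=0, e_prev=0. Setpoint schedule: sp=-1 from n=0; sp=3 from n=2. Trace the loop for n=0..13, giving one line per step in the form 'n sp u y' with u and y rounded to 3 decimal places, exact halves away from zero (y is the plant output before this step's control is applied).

(exact arithmetic carried between steps; '≈' marks a value shown rounded to 6 d.p. or computed from one; I and e_prev carry over from the previous line; the table rounds u and y to 3 d.p., halves away from zero)
n=0: y=0, sp=-1, e=sp−y=-1; I=-1, D=e−e_prev=-1; u=1/2·(-1)+1/4·(-1)+0·(-1)=-0.75; next y=-7/10·0+3/4·(-0.75)=-0.5625
n=1: y=-0.5625, sp=-1, e=sp−y=-0.4375; I=-1.4375, D=e−e_prev=0.5625; u=1/2·(-0.4375)+1/4·(-1.4375)+0·0.5625=-0.578125; next y=-7/10·(-0.5625)+3/4·(-0.578125)≈-0.039844
n=2: y≈-0.039844, sp=3, e=sp−y≈3.039844; I≈1.602344, D=e−e_prev≈3.477344; u=1/2·3.039844+1/4·1.602344+0·3.477344≈1.920508; next y=-7/10·(-0.039844)+3/4·1.920508≈1.468271
n=3: y≈1.468271, sp=3, e=sp−y≈1.531729; I≈3.134072, D=e−e_prev≈-1.508115; u=1/2·1.531729+1/4·3.134072+0·(-1.508115)≈1.549382; next y=-7/10·1.468271+3/4·1.549382≈0.134247
n=4: y≈0.134247, sp=3, e=sp−y≈2.865753; I≈5.999826, D=e−e_prev≈1.334025; u=1/2·2.865753+1/4·5.999826+0·1.334025≈2.932833; next y=-7/10·0.134247+3/4·2.932833≈2.105652
n=5: y≈2.105652, sp=3, e=sp−y≈0.894348; I≈6.894173, D=e−e_prev≈-1.971405; u=1/2·0.894348+1/4·6.894173+0·(-1.971405)≈2.170717; next y=-7/10·2.105652+3/4·2.170717≈0.154082
n=6: y≈0.154082, sp=3, e=sp−y≈2.845918; I≈9.740092, D=e−e_prev≈1.951571; u=1/2·2.845918+1/4·9.740092+0·1.951571≈3.857982; next y=-7/10·0.154082+3/4·3.857982≈2.785630
n=7: y≈2.785630, sp=3, e=sp−y≈0.214370; I≈9.954462, D=e−e_prev≈-2.631548; u=1/2·0.214370+1/4·9.954462+0·(-2.631548)≈2.595801; next y=-7/10·2.785630+3/4·2.595801≈-0.003090
n=8: y≈-0.003090, sp=3, e=sp−y≈3.003090; I≈12.957552, D=e−e_prev≈2.788720; u=1/2·3.003090+1/4·12.957552+0·2.788720≈4.740933; next y=-7/10·(-0.003090)+3/4·4.740933≈3.557863
n=9: y≈3.557863, sp=3, e=sp−y≈-0.557863; I≈12.399690, D=e−e_prev≈-3.560953; u=1/2·(-0.557863)+1/4·12.399690+0·(-3.560953)≈2.820991; next y=-7/10·3.557863+3/4·2.820991≈-0.374761
n=10: y≈-0.374761, sp=3, e=sp−y≈3.374761; I≈15.774450, D=e−e_prev≈3.932624; u=1/2·3.374761+1/4·15.774450+0·3.932624≈5.630993; next y=-7/10·(-0.374761)+3/4·5.630993≈4.485577
n=11: y≈4.485577, sp=3, e=sp−y≈-1.485577; I≈14.288873, D=e−e_prev≈-4.860338; u=1/2·(-1.485577)+1/4·14.288873+0·(-4.860338)≈2.829430; next y=-7/10·4.485577+3/4·2.829430≈-1.017832
n=12: y≈-1.017832, sp=3, e=sp−y≈4.017832; I≈18.306705, D=e−e_prev≈5.503409; u=1/2·4.017832+1/4·18.306705+0·5.503409≈6.585592; next y=-7/10·(-1.017832)+3/4·6.585592≈5.651677
n=13: y≈5.651677, sp=3, e=sp−y≈-2.651677; I≈15.655028, D=e−e_prev≈-6.669509; u=1/2·(-2.651677)+1/4·15.655028+0·(-6.669509)≈2.587919; next y=-7/10·5.651677+3/4·2.587919≈-2.015235

0 -1 -0.750 0.000
1 -1 -0.578 -0.563
2 3 1.921 -0.040
3 3 1.549 1.468
4 3 2.933 0.134
5 3 2.171 2.106
6 3 3.858 0.154
7 3 2.596 2.786
8 3 4.741 -0.003
9 3 2.821 3.558
10 3 5.631 -0.375
11 3 2.829 4.486
12 3 6.586 -1.018
13 3 2.588 5.652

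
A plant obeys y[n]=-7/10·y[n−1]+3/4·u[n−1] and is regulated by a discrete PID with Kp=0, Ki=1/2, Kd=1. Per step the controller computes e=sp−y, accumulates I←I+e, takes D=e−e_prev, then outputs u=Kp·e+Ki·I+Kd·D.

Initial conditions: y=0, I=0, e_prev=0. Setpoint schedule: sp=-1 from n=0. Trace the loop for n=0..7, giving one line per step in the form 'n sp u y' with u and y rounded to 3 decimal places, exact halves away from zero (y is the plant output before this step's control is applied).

0 -1 -1.500 0.000
1 -1 0.688 -1.125
2 -1 -4.017 1.303
3 -1 5.102 -3.925
4 -1 -14.412 6.574
5 -1 25.277 -15.411
6 -1 -57.237 29.745
7 -1 112.788 -63.749

(exact arithmetic carried between steps; '≈' marks a value shown rounded to 6 d.p. or computed from one; I and e_prev carry over from the previous line; the table rounds u and y to 3 d.p., halves away from zero)
n=0: y=0, sp=-1, e=sp−y=-1; I=-1, D=e−e_prev=-1; u=0·(-1)+1/2·(-1)+1·(-1)=-1.5; next y=-7/10·0+3/4·(-1.5)=-1.125
n=1: y=-1.125, sp=-1, e=sp−y=0.125; I=-0.875, D=e−e_prev=1.125; u=0·0.125+1/2·(-0.875)+1·1.125=0.6875; next y=-7/10·(-1.125)+3/4·0.6875=1.303125
n=2: y=1.303125, sp=-1, e=sp−y=-2.303125; I=-3.178125, D=e−e_prev=-2.428125; u=0·(-2.303125)+1/2·(-3.178125)+1·(-2.428125)≈-4.017188; next y=-7/10·1.303125+3/4·(-4.017188)≈-3.925078
n=3: y≈-3.925078, sp=-1, e=sp−y≈2.925078; I≈-0.253047, D=e−e_prev≈5.228203; u=0·2.925078+1/2·(-0.253047)+1·5.228203≈5.101680; next y=-7/10·(-3.925078)+3/4·5.101680≈6.573814
n=4: y≈6.573814, sp=-1, e=sp−y≈-7.573814; I≈-7.826861, D=e−e_prev≈-10.498893; u=0·(-7.573814)+1/2·(-7.826861)+1·(-10.498893)≈-14.412323; next y=-7/10·6.573814+3/4·(-14.412323)≈-15.410913
n=5: y≈-15.410913, sp=-1, e=sp−y≈14.410913; I≈6.584051, D=e−e_prev≈21.984727; u=0·14.410913+1/2·6.584051+1·21.984727≈25.276753; next y=-7/10·(-15.410913)+3/4·25.276753≈29.745203
n=6: y≈29.745203, sp=-1, e=sp−y≈-30.745203; I≈-24.161152, D=e−e_prev≈-45.156116; u=0·(-30.745203)+1/2·(-24.161152)+1·(-45.156116)≈-57.236692; next y=-7/10·29.745203+3/4·(-57.236692)≈-63.749161
n=7: y≈-63.749161, sp=-1, e=sp−y≈62.749161; I≈38.588009, D=e−e_prev≈93.494364; u=0·62.749161+1/2·38.588009+1·93.494364≈112.788369; next y=-7/10·(-63.749161)+3/4·112.788369≈129.215689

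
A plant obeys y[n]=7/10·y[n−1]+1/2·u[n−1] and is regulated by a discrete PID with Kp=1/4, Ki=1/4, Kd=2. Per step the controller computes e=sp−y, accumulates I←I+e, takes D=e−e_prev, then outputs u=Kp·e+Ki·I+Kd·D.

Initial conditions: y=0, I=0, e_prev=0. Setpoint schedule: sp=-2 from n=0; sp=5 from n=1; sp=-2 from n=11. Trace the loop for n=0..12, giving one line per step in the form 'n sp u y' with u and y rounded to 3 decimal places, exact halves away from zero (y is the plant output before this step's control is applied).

(exact arithmetic carried between steps; '≈' marks a value shown rounded to 6 d.p. or computed from one; I and e_prev carry over from the previous line; the table rounds u and y to 3 d.p., halves away from zero)
n=0: y=0, sp=-2, e=sp−y=-2; I=-2, D=e−e_prev=-2; u=1/4·(-2)+1/4·(-2)+2·(-2)=-5; next y=7/10·0+1/2·(-5)=-2.5
n=1: y=-2.5, sp=5, e=sp−y=7.5; I=5.5, D=e−e_prev=9.5; u=1/4·7.5+1/4·5.5+2·9.5=22.25; next y=7/10·(-2.5)+1/2·22.25=9.375
n=2: y=9.375, sp=5, e=sp−y=-4.375; I=1.125, D=e−e_prev=-11.875; u=1/4·(-4.375)+1/4·1.125+2·(-11.875)=-24.5625; next y=7/10·9.375+1/2·(-24.5625)=-5.71875
n=3: y=-5.71875, sp=5, e=sp−y=10.71875; I=11.84375, D=e−e_prev=15.09375; u=1/4·10.71875+1/4·11.84375+2·15.09375=35.828125; next y=7/10·(-5.71875)+1/2·35.828125≈13.910938
n=4: y≈13.910938, sp=5, e=sp−y≈-8.910938; I≈2.932813, D=e−e_prev≈-19.629688; u=1/4·(-8.910938)+1/4·2.932813+2·(-19.629688)≈-40.753906; next y=7/10·13.910938+1/2·(-40.753906)≈-10.639297
n=5: y≈-10.639297, sp=5, e=sp−y≈15.639297; I≈18.572109, D=e−e_prev≈24.550234; u=1/4·15.639297+1/4·18.572109+2·24.550234≈57.653320; next y=7/10·(-10.639297)+1/2·57.653320≈21.379152
n=6: y≈21.379152, sp=5, e=sp−y≈-16.379152; I≈2.192957, D=e−e_prev≈-32.018449; u=1/4·(-16.379152)+1/4·2.192957+2·(-32.018449)≈-67.583447; next y=7/10·21.379152+1/2·(-67.583447)≈-18.826317
n=7: y≈-18.826317, sp=5, e=sp−y≈23.826317; I≈26.019274, D=e−e_prev≈40.205469; u=1/4·23.826317+1/4·26.019274+2·40.205469≈92.872336; next y=7/10·(-18.826317)+1/2·92.872336≈33.257746
n=8: y≈33.257746, sp=5, e=sp−y≈-28.257746; I≈-2.238472, D=e−e_prev≈-52.084063; u=1/4·(-28.257746)+1/4·(-2.238472)+2·(-52.084063)≈-111.792181; next y=7/10·33.257746+1/2·(-111.792181)≈-32.615668
n=9: y≈-32.615668, sp=5, e=sp−y≈37.615668; I≈35.377196, D=e−e_prev≈65.873415; u=1/4·37.615668+1/4·35.377196+2·65.873415≈149.995045; next y=7/10·(-32.615668)+1/2·149.995045≈52.166555
n=10: y≈52.166555, sp=5, e=sp−y≈-47.166555; I≈-11.789359, D=e−e_prev≈-84.782223; u=1/4·(-47.166555)+1/4·(-11.789359)+2·(-84.782223)≈-184.303424; next y=7/10·52.166555+1/2·(-184.303424)≈-55.635124
n=11: y≈-55.635124, sp=-2, e=sp−y≈53.635124; I≈41.845765, D=e−e_prev≈100.801679; u=1/4·53.635124+1/4·41.845765+2·100.801679≈225.473580; next y=7/10·(-55.635124)+1/2·225.473580≈73.792203
n=12: y≈73.792203, sp=-2, e=sp−y≈-75.792203; I≈-33.946438, D=e−e_prev≈-129.427327; u=1/4·(-75.792203)+1/4·(-33.946438)+2·(-129.427327)≈-286.289314; next y=7/10·73.792203+1/2·(-286.289314)≈-91.490115

0 -2 -5.000 0.000
1 5 22.250 -2.500
2 5 -24.563 9.375
3 5 35.828 -5.719
4 5 -40.754 13.911
5 5 57.653 -10.639
6 5 -67.583 21.379
7 5 92.872 -18.826
8 5 -111.792 33.258
9 5 149.995 -32.616
10 5 -184.303 52.167
11 -2 225.474 -55.635
12 -2 -286.289 73.792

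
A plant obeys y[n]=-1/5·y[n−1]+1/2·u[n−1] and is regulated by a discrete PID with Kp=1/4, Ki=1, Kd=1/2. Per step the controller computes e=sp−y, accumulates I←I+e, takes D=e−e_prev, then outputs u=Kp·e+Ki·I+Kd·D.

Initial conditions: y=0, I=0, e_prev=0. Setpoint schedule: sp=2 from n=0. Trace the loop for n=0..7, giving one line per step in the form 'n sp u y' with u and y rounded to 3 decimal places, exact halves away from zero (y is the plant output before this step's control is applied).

0 2 3.500 0.000
1 2 1.438 1.750
2 2 4.980 0.369
3 2 2.337 2.416
4 2 5.974 0.686
5 2 2.635 2.850
6 2 6.546 0.748
7 2 2.590 3.124

(exact arithmetic carried between steps; '≈' marks a value shown rounded to 6 d.p. or computed from one; I and e_prev carry over from the previous line; the table rounds u and y to 3 d.p., halves away from zero)
n=0: y=0, sp=2, e=sp−y=2; I=2, D=e−e_prev=2; u=1/4·2+1·2+1/2·2=3.5; next y=-1/5·0+1/2·3.5=1.75
n=1: y=1.75, sp=2, e=sp−y=0.25; I=2.25, D=e−e_prev=-1.75; u=1/4·0.25+1·2.25+1/2·(-1.75)=1.4375; next y=-1/5·1.75+1/2·1.4375=0.36875
n=2: y=0.36875, sp=2, e=sp−y=1.63125; I=3.88125, D=e−e_prev=1.38125; u=1/4·1.63125+1·3.88125+1/2·1.38125≈4.979688; next y=-1/5·0.36875+1/2·4.979688≈2.416094
n=3: y≈2.416094, sp=2, e=sp−y≈-0.416094; I≈3.465156, D=e−e_prev≈-2.047344; u=1/4·(-0.416094)+1·3.465156+1/2·(-2.047344)≈2.337461; next y=-1/5·2.416094+1/2·2.337461≈0.685512
n=4: y≈0.685512, sp=2, e=sp−y≈1.314488; I≈4.779645, D=e−e_prev≈1.730582; u=1/4·1.314488+1·4.779645+1/2·1.730582≈5.973558; next y=-1/5·0.685512+1/2·5.973558≈2.849676
n=5: y≈2.849676, sp=2, e=sp−y≈-0.849676; I≈3.929968, D=e−e_prev≈-2.164165; u=1/4·(-0.849676)+1·3.929968+1/2·(-2.164165)≈2.635467; next y=-1/5·2.849676+1/2·2.635467≈0.747798
n=6: y≈0.747798, sp=2, e=sp−y≈1.252202; I≈5.182170, D=e−e_prev≈2.101878; u=1/4·1.252202+1·5.182170+1/2·2.101878≈6.546160; next y=-1/5·0.747798+1/2·6.546160≈3.123520
n=7: y≈3.123520, sp=2, e=sp−y≈-1.123520; I≈4.058650, D=e−e_prev≈-2.375722; u=1/4·(-1.123520)+1·4.058650+1/2·(-2.375722)≈2.589909; next y=-1/5·3.123520+1/2·2.589909≈0.670250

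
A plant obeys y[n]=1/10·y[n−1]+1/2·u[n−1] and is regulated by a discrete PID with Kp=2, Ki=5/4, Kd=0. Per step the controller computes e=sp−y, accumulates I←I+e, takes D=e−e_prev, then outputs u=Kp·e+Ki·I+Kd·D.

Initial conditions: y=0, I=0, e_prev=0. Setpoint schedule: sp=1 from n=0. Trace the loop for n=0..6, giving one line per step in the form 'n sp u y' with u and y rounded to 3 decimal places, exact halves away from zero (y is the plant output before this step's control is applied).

0 1 3.250 0.000
1 1 -0.781 1.625
2 1 4.460 -0.228
3 1 -1.920 2.207
4 1 6.147 -0.739
5 1 -3.830 3.000
6 1 8.668 -1.615

(exact arithmetic carried between steps; '≈' marks a value shown rounded to 6 d.p. or computed from one; I and e_prev carry over from the previous line; the table rounds u and y to 3 d.p., halves away from zero)
n=0: y=0, sp=1, e=sp−y=1; I=1, D=e−e_prev=1; u=2·1+5/4·1+0·1=3.25; next y=1/10·0+1/2·3.25=1.625
n=1: y=1.625, sp=1, e=sp−y=-0.625; I=0.375, D=e−e_prev=-1.625; u=2·(-0.625)+5/4·0.375+0·(-1.625)=-0.78125; next y=1/10·1.625+1/2·(-0.78125)=-0.228125
n=2: y=-0.228125, sp=1, e=sp−y=1.228125; I=1.603125, D=e−e_prev=1.853125; u=2·1.228125+5/4·1.603125+0·1.853125≈4.460156; next y=1/10·(-0.228125)+1/2·4.460156≈2.207266
n=3: y≈2.207266, sp=1, e=sp−y≈-1.207266; I≈0.395859, D=e−e_prev≈-2.435391; u=2·(-1.207266)+5/4·0.395859+0·(-2.435391)≈-1.919707; next y=1/10·2.207266+1/2·(-1.919707)≈-0.739127
n=4: y≈-0.739127, sp=1, e=sp−y≈1.739127; I≈2.134986, D=e−e_prev≈2.946393; u=2·1.739127+5/4·2.134986+0·2.946393≈6.146987; next y=1/10·(-0.739127)+1/2·6.146987≈2.999581
n=5: y≈2.999581, sp=1, e=sp−y≈-1.999581; I≈0.135406, D=e−e_prev≈-3.738708; u=2·(-1.999581)+5/4·0.135406+0·(-3.738708)≈-3.829904; next y=1/10·2.999581+1/2·(-3.829904)≈-1.614994
n=6: y≈-1.614994, sp=1, e=sp−y≈2.614994; I≈2.750400, D=e−e_prev≈4.614575; u=2·2.614994+5/4·2.750400+0·4.614575≈8.667988; next y=1/10·(-1.614994)+1/2·8.667988≈4.172495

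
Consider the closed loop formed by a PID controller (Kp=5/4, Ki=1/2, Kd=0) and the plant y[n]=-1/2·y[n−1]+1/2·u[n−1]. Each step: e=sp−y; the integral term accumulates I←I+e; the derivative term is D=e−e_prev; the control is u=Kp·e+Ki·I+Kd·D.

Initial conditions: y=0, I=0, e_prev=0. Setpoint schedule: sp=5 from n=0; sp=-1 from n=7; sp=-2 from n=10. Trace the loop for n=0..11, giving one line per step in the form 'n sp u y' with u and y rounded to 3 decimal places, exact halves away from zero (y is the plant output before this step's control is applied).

0 5 8.750 0.000
1 5 3.594 4.375
2 5 12.246 -0.391
3 5 3.201 6.318
4 5 16.327 -1.559
5 5 1.228 8.943
6 5 21.657 -3.857
7 -1 -13.489 12.757
8 -1 24.922 -13.123
9 -1 -25.272 19.023
10 -2 35.015 -22.147
11 -2 -43.686 28.581

(exact arithmetic carried between steps; '≈' marks a value shown rounded to 6 d.p. or computed from one; I and e_prev carry over from the previous line; the table rounds u and y to 3 d.p., halves away from zero)
n=0: y=0, sp=5, e=sp−y=5; I=5, D=e−e_prev=5; u=5/4·5+1/2·5+0·5=8.75; next y=-1/2·0+1/2·8.75=4.375
n=1: y=4.375, sp=5, e=sp−y=0.625; I=5.625, D=e−e_prev=-4.375; u=5/4·0.625+1/2·5.625+0·(-4.375)=3.59375; next y=-1/2·4.375+1/2·3.59375=-0.390625
n=2: y=-0.390625, sp=5, e=sp−y=5.390625; I=11.015625, D=e−e_prev=4.765625; u=5/4·5.390625+1/2·11.015625+0·4.765625≈12.246094; next y=-1/2·(-0.390625)+1/2·12.246094≈6.318359
n=3: y≈6.318359, sp=5, e=sp−y≈-1.318359; I≈9.697266, D=e−e_prev≈-6.708984; u=5/4·(-1.318359)+1/2·9.697266+0·(-6.708984)≈3.200684; next y=-1/2·6.318359+1/2·3.200684≈-1.558838
n=4: y≈-1.558838, sp=5, e=sp−y≈6.558838; I≈16.256104, D=e−e_prev≈7.877197; u=5/4·6.558838+1/2·16.256104+0·7.877197≈16.326599; next y=-1/2·(-1.558838)+1/2·16.326599≈8.942719
n=5: y≈8.942719, sp=5, e=sp−y≈-3.942719; I≈12.313385, D=e−e_prev≈-10.501556; u=5/4·(-3.942719)+1/2·12.313385+0·(-10.501556)≈1.228294; next y=-1/2·8.942719+1/2·1.228294≈-3.857212
n=6: y≈-3.857212, sp=5, e=sp−y≈8.857212; I≈21.170597, D=e−e_prev≈12.799931; u=5/4·8.857212+1/2·21.170597+0·12.799931≈21.656814; next y=-1/2·(-3.857212)+1/2·21.656814≈12.757013
n=7: y≈12.757013, sp=-1, e=sp−y≈-13.757013; I≈7.413584, D=e−e_prev≈-22.614225; u=5/4·(-13.757013)+1/2·7.413584+0·(-22.614225)≈-13.489474; next y=-1/2·12.757013+1/2·(-13.489474)≈-13.123243
n=8: y≈-13.123243, sp=-1, e=sp−y≈12.123243; I≈19.536828, D=e−e_prev≈25.880256; u=5/4·12.123243+1/2·19.536828+0·25.880256≈24.922468; next y=-1/2·(-13.123243)+1/2·24.922468≈19.022856
n=9: y≈19.022856, sp=-1, e=sp−y≈-20.022856; I≈-0.486028, D=e−e_prev≈-32.146099; u=5/4·(-20.022856)+1/2·(-0.486028)+0·(-32.146099)≈-25.271584; next y=-1/2·19.022856+1/2·(-25.271584)≈-22.147220
n=10: y≈-22.147220, sp=-2, e=sp−y≈20.147220; I≈19.661192, D=e−e_prev≈40.170075; u=5/4·20.147220+1/2·19.661192+0·40.170075≈35.014620; next y=-1/2·(-22.147220)+1/2·35.014620≈28.580920
n=11: y≈28.580920, sp=-2, e=sp−y≈-30.580920; I≈-10.919728, D=e−e_prev≈-50.728140; u=5/4·(-30.580920)+1/2·(-10.919728)+0·(-50.728140)≈-43.686014; next y=-1/2·28.580920+1/2·(-43.686014)≈-36.133467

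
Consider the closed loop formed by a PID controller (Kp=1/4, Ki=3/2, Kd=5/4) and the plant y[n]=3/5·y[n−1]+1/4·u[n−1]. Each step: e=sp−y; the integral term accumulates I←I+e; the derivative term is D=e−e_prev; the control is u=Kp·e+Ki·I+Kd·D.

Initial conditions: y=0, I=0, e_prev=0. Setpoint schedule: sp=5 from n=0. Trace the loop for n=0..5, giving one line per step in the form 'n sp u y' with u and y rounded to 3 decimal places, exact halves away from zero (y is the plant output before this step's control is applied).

(exact arithmetic carried between steps; '≈' marks a value shown rounded to 6 d.p. or computed from one; I and e_prev carry over from the previous line; the table rounds u and y to 3 d.p., halves away from zero)
n=0: y=0, sp=5, e=sp−y=5; I=5, D=e−e_prev=5; u=1/4·5+3/2·5+5/4·5=15; next y=3/5·0+1/4·15=3.75
n=1: y=3.75, sp=5, e=sp−y=1.25; I=6.25, D=e−e_prev=-3.75; u=1/4·1.25+3/2·6.25+5/4·(-3.75)=5; next y=3/5·3.75+1/4·5=3.5
n=2: y=3.5, sp=5, e=sp−y=1.5; I=7.75, D=e−e_prev=0.25; u=1/4·1.5+3/2·7.75+5/4·0.25=12.3125; next y=3/5·3.5+1/4·12.3125=5.178125
n=3: y=5.178125, sp=5, e=sp−y=-0.178125; I=7.571875, D=e−e_prev=-1.678125; u=1/4·(-0.178125)+3/2·7.571875+5/4·(-1.678125)=9.215625; next y=3/5·5.178125+1/4·9.215625≈5.410781
n=4: y≈5.410781, sp=5, e=sp−y≈-0.410781; I≈7.161094, D=e−e_prev≈-0.232656; u=1/4·(-0.410781)+3/2·7.161094+5/4·(-0.232656)≈10.348125; next y=3/5·5.410781+1/4·10.348125≈5.8335
n=5: y=5.8335, sp=5, e=sp−y=-0.8335; I≈6.327594, D=e−e_prev≈-0.422719; u=1/4·(-0.8335)+3/2·6.327594+5/4·(-0.422719)≈8.754617; next y=3/5·5.8335+1/4·8.754617≈5.688754

0 5 15.000 0.000
1 5 5.000 3.750
2 5 12.313 3.500
3 5 9.216 5.178
4 5 10.348 5.411
5 5 8.755 5.834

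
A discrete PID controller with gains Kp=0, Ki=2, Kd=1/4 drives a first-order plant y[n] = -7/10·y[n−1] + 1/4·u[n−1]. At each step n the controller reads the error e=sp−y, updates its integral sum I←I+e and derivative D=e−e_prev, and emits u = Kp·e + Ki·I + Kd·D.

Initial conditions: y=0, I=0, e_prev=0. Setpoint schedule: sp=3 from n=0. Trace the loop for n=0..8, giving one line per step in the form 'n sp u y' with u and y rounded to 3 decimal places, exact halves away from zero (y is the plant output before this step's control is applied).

0 3 6.750 0.000
1 3 8.203 1.688
2 3 13.090 0.870
3 3 13.109 2.664
4 3 17.046 1.413
5 3 15.723 3.273
6 3 19.316 1.640
7 3 17.035 3.681
8 3 20.681 1.682

(exact arithmetic carried between steps; '≈' marks a value shown rounded to 6 d.p. or computed from one; I and e_prev carry over from the previous line; the table rounds u and y to 3 d.p., halves away from zero)
n=0: y=0, sp=3, e=sp−y=3; I=3, D=e−e_prev=3; u=0·3+2·3+1/4·3=6.75; next y=-7/10·0+1/4·6.75=1.6875
n=1: y=1.6875, sp=3, e=sp−y=1.3125; I=4.3125, D=e−e_prev=-1.6875; u=0·1.3125+2·4.3125+1/4·(-1.6875)=8.203125; next y=-7/10·1.6875+1/4·8.203125≈0.869531
n=2: y≈0.869531, sp=3, e=sp−y≈2.130469; I≈6.442969, D=e−e_prev≈0.817969; u=0·2.130469+2·6.442969+1/4·0.817969≈13.090430; next y=-7/10·0.869531+1/4·13.090430≈2.663936
n=3: y≈2.663936, sp=3, e=sp−y≈0.336064; I≈6.779033, D=e−e_prev≈-1.794404; u=0·0.336064+2·6.779033+1/4·(-1.794404)≈13.109465; next y=-7/10·2.663936+1/4·13.109465≈1.412611
n=4: y≈1.412611, sp=3, e=sp−y≈1.587389; I≈8.366422, D=e−e_prev≈1.251324; u=0·1.587389+2·8.366422+1/4·1.251324≈17.045675; next y=-7/10·1.412611+1/4·17.045675≈3.272591
n=5: y≈3.272591, sp=3, e=sp−y≈-0.272591; I≈8.093831, D=e−e_prev≈-1.859979; u=0·(-0.272591)+2·8.093831+1/4·(-1.859979)≈15.722667; next y=-7/10·3.272591+1/4·15.722667≈1.639853
n=6: y≈1.639853, sp=3, e=sp−y≈1.360147; I≈9.453978, D=e−e_prev≈1.632737; u=0·1.360147+2·9.453978+1/4·1.632737≈19.316140; next y=-7/10·1.639853+1/4·19.316140≈3.681138
n=7: y≈3.681138, sp=3, e=sp−y≈-0.681138; I≈8.772840, D=e−e_prev≈-2.041284; u=0·(-0.681138)+2·8.772840+1/4·(-2.041284)≈17.035359; next y=-7/10·3.681138+1/4·17.035359≈1.682044
n=8: y≈1.682044, sp=3, e=sp−y≈1.317956; I≈10.090797, D=e−e_prev≈1.999094; u=0·1.317956+2·10.090797+1/4·1.999094≈20.681367; next y=-7/10·1.682044+1/4·20.681367≈3.992911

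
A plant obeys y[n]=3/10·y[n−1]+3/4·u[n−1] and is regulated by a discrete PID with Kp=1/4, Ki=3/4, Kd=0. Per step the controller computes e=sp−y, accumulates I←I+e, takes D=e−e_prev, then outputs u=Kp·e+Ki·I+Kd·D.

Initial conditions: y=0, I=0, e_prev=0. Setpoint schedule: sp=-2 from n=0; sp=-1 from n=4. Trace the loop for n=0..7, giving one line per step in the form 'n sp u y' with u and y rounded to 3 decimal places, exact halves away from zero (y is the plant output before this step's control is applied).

(exact arithmetic carried between steps; '≈' marks a value shown rounded to 6 d.p. or computed from one; I and e_prev carry over from the previous line; the table rounds u and y to 3 d.p., halves away from zero)
n=0: y=0, sp=-2, e=sp−y=-2; I=-2, D=e−e_prev=-2; u=1/4·(-2)+3/4·(-2)+0·(-2)=-2; next y=3/10·0+3/4·(-2)=-1.5
n=1: y=-1.5, sp=-2, e=sp−y=-0.5; I=-2.5, D=e−e_prev=1.5; u=1/4·(-0.5)+3/4·(-2.5)+0·1.5=-2; next y=3/10·(-1.5)+3/4·(-2)=-1.95
n=2: y=-1.95, sp=-2, e=sp−y=-0.05; I=-2.55, D=e−e_prev=0.45; u=1/4·(-0.05)+3/4·(-2.55)+0·0.45=-1.925; next y=3/10·(-1.95)+3/4·(-1.925)=-2.02875
n=3: y=-2.02875, sp=-2, e=sp−y=0.02875; I=-2.52125, D=e−e_prev=0.07875; u=1/4·0.02875+3/4·(-2.52125)+0·0.07875=-1.88375; next y=3/10·(-2.02875)+3/4·(-1.88375)≈-2.021438
n=4: y≈-2.021438, sp=-1, e=sp−y≈1.021438; I≈-1.499813, D=e−e_prev≈0.992688; u=1/4·1.021438+3/4·(-1.499813)+0·0.992688≈-0.8695; next y=3/10·(-2.021438)+3/4·(-0.8695)≈-1.258556
n=5: y≈-1.258556, sp=-1, e=sp−y≈0.258556; I≈-1.241256, D=e−e_prev≈-0.762881; u=1/4·0.258556+3/4·(-1.241256)+0·(-0.762881)≈-0.866303; next y=3/10·(-1.258556)+3/4·(-0.866303)≈-1.027294
n=6: y≈-1.027294, sp=-1, e=sp−y≈0.027294; I≈-1.213962, D=e−e_prev≈-0.231262; u=1/4·0.027294+3/4·(-1.213962)+0·(-0.231262)≈-0.903648; next y=3/10·(-1.027294)+3/4·(-0.903648)≈-0.985924
n=7: y≈-0.985924, sp=-1, e=sp−y≈-0.014076; I≈-1.228038, D=e−e_prev≈-0.041370; u=1/4·(-0.014076)+3/4·(-1.228038)+0·(-0.041370)≈-0.924547; next y=3/10·(-0.985924)+3/4·(-0.924547)≈-0.989188

0 -2 -2.000 0.000
1 -2 -2.000 -1.500
2 -2 -1.925 -1.950
3 -2 -1.884 -2.029
4 -1 -0.870 -2.021
5 -1 -0.866 -1.259
6 -1 -0.904 -1.027
7 -1 -0.925 -0.986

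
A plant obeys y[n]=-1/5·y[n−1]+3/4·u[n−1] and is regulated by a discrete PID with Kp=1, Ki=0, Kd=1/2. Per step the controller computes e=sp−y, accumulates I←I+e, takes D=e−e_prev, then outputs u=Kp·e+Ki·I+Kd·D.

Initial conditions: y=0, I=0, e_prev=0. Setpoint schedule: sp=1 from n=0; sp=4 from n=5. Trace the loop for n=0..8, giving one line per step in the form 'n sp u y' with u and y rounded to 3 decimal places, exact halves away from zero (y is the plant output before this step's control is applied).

0 1 1.500 0.000
1 1 -0.688 1.125
2 1 2.673 -0.741
3 1 -2.600 2.153
4 1 5.648 -2.381
5 4 -2.758 4.712
6 4 10.873 -3.011
7 4 -10.640 8.757
8 4 22.976 -9.732

(exact arithmetic carried between steps; '≈' marks a value shown rounded to 6 d.p. or computed from one; I and e_prev carry over from the previous line; the table rounds u and y to 3 d.p., halves away from zero)
n=0: y=0, sp=1, e=sp−y=1; I=1, D=e−e_prev=1; u=1·1+0·1+1/2·1=1.5; next y=-1/5·0+3/4·1.5=1.125
n=1: y=1.125, sp=1, e=sp−y=-0.125; I=0.875, D=e−e_prev=-1.125; u=1·(-0.125)+0·0.875+1/2·(-1.125)=-0.6875; next y=-1/5·1.125+3/4·(-0.6875)=-0.740625
n=2: y=-0.740625, sp=1, e=sp−y=1.740625; I=2.615625, D=e−e_prev=1.865625; u=1·1.740625+0·2.615625+1/2·1.865625≈2.673438; next y=-1/5·(-0.740625)+3/4·2.673438≈2.153203
n=3: y≈2.153203, sp=1, e=sp−y≈-1.153203; I≈1.462422, D=e−e_prev≈-2.893828; u=1·(-1.153203)+0·1.462422+1/2·(-2.893828)≈-2.600117; next y=-1/5·2.153203+3/4·(-2.600117)≈-2.380729
n=4: y≈-2.380729, sp=1, e=sp−y≈3.380729; I≈4.843150, D=e−e_prev≈4.533932; u=1·3.380729+0·4.843150+1/2·4.533932≈5.647694; next y=-1/5·(-2.380729)+3/4·5.647694≈4.711916
n=5: y≈4.711916, sp=4, e=sp−y≈-0.711916; I≈4.131234, D=e−e_prev≈-4.092645; u=1·(-0.711916)+0·4.131234+1/2·(-4.092645)≈-2.758239; next y=-1/5·4.711916+3/4·(-2.758239)≈-3.011062
n=6: y≈-3.011062, sp=4, e=sp−y≈7.011062; I≈11.142296, D=e−e_prev≈7.722979; u=1·7.011062+0·11.142296+1/2·7.722979≈10.872552; next y=-1/5·(-3.011062)+3/4·10.872552≈8.756626
n=7: y≈8.756626, sp=4, e=sp−y≈-4.756626; I≈6.385670, D=e−e_prev≈-11.767689; u=1·(-4.756626)+0·6.385670+1/2·(-11.767689)≈-10.640471; next y=-1/5·8.756626+3/4·(-10.640471)≈-9.731679
n=8: y≈-9.731679, sp=4, e=sp−y≈13.731679; I≈20.117348, D=e−e_prev≈18.488305; u=1·13.731679+0·20.117348+1/2·18.488305≈22.975831; next y=-1/5·(-9.731679)+3/4·22.975831≈19.178209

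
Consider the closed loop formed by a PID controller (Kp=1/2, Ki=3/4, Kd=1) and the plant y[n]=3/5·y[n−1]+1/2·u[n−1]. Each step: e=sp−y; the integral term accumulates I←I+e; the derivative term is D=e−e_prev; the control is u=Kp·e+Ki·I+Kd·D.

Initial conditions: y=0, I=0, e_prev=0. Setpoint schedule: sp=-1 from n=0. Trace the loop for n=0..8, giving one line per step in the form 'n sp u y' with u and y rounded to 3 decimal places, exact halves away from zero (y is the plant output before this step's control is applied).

0 -1 -2.250 0.000
1 -1 0.531 -1.125
2 -1 -2.110 -0.409
3 -1 0.168 -1.301
4 -1 -1.857 -0.696
5 -1 -0.018 -1.347
6 -1 -1.600 -0.817
7 -1 -0.143 -1.290
8 -1 -1.399 -0.846

(exact arithmetic carried between steps; '≈' marks a value shown rounded to 6 d.p. or computed from one; I and e_prev carry over from the previous line; the table rounds u and y to 3 d.p., halves away from zero)
n=0: y=0, sp=-1, e=sp−y=-1; I=-1, D=e−e_prev=-1; u=1/2·(-1)+3/4·(-1)+1·(-1)=-2.25; next y=3/5·0+1/2·(-2.25)=-1.125
n=1: y=-1.125, sp=-1, e=sp−y=0.125; I=-0.875, D=e−e_prev=1.125; u=1/2·0.125+3/4·(-0.875)+1·1.125=0.53125; next y=3/5·(-1.125)+1/2·0.53125=-0.409375
n=2: y=-0.409375, sp=-1, e=sp−y=-0.590625; I=-1.465625, D=e−e_prev=-0.715625; u=1/2·(-0.590625)+3/4·(-1.465625)+1·(-0.715625)≈-2.110156; next y=3/5·(-0.409375)+1/2·(-2.110156)≈-1.300703
n=3: y≈-1.300703, sp=-1, e=sp−y≈0.300703; I≈-1.164922, D=e−e_prev≈0.891328; u=1/2·0.300703+3/4·(-1.164922)+1·0.891328≈0.167988; next y=3/5·(-1.300703)+1/2·0.167988≈-0.696428
n=4: y≈-0.696428, sp=-1, e=sp−y≈-0.303572; I≈-1.468494, D=e−e_prev≈-0.604275; u=1/2·(-0.303572)+3/4·(-1.468494)+1·(-0.604275)≈-1.857432; next y=3/5·(-0.696428)+1/2·(-1.857432)≈-1.346573
n=5: y≈-1.346573, sp=-1, e=sp−y≈0.346573; I≈-1.121921, D=e−e_prev≈0.650145; u=1/2·0.346573+3/4·(-1.121921)+1·0.650145≈-0.018010; next y=3/5·(-1.346573)+1/2·(-0.018010)≈-0.816948
n=6: y≈-0.816948, sp=-1, e=sp−y≈-0.183052; I≈-1.304973, D=e−e_prev≈-0.529624; u=1/2·(-0.183052)+3/4·(-1.304973)+1·(-0.529624)≈-1.599880; next y=3/5·(-0.816948)+1/2·(-1.599880)≈-1.290109
n=7: y≈-1.290109, sp=-1, e=sp−y≈0.290109; I≈-1.014864, D=e−e_prev≈0.473160; u=1/2·0.290109+3/4·(-1.014864)+1·0.473160≈-0.142933; next y=3/5·(-1.290109)+1/2·(-0.142933)≈-0.845532
n=8: y≈-0.845532, sp=-1, e=sp−y≈-0.154468; I≈-1.169332, D=e−e_prev≈-0.444577; u=1/2·(-0.154468)+3/4·(-1.169332)+1·(-0.444577)≈-1.398810; next y=3/5·(-0.845532)+1/2·(-1.398810)≈-1.206724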